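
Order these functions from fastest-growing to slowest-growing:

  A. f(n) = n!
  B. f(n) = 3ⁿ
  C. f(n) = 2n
A > B > C

Comparing growth rates:
A = n! is O(n!)
B = 3ⁿ is O(3ⁿ)
C = 2n is O(n)

Therefore, the order from fastest to slowest is: A > B > C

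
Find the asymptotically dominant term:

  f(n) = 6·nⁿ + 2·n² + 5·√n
6·nⁿ

Looking at each term:
  - 6·nⁿ is O(nⁿ)
  - 2·n² is O(n²)
  - 5·√n is O(√n)

The term 6·nⁿ (O(nⁿ)) grows fastest and dominates all others.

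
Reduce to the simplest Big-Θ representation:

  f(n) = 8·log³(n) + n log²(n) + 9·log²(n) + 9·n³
Θ(n³)

Order the terms by growth rate: 9·log²(n) ≺ 8·log³(n) ≺ n log²(n) ≺ 9·n³.
The fastest-growing term 9·n³ dominates as n → ∞; dropping its constant factor gives Θ(n³).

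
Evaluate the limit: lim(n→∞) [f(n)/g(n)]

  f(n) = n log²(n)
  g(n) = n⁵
0

Since n log²(n) (O(n log² n)) grows slower than n⁵ (O(n⁵)),
the ratio f(n)/g(n) → 0 as n → ∞.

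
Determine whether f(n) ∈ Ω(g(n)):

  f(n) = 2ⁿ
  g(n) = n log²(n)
True

f(n) = 2ⁿ is O(2ⁿ), and g(n) = n log²(n) is O(n log² n).
Since O(2ⁿ) grows at least as fast as O(n log² n), f(n) = Ω(g(n)) is true.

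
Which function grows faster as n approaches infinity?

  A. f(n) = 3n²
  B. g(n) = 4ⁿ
B

f(n) = 3n² is O(n²), while g(n) = 4ⁿ is O(4ⁿ).
Since O(4ⁿ) grows faster than O(n²), g(n) dominates.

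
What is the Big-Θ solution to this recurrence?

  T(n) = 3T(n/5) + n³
Θ(n³)

Master Theorem: a = 3, b = 5, f(n) = n³.
Compute the critical exponent d = log₅(3) = 0.683.
Compare f(n) = Θ(n³) against n^d:
  k = 3 > d = 0.683, so f(n) = Ω(n^(d+ε)) — Case 3.
  Regularity: a·(n/b)^3/n^3 = a/b^3 = 3/125 < 1 ✓.
  The top-level work dominates: T(n) = Θ(f(n)) = Θ(n³).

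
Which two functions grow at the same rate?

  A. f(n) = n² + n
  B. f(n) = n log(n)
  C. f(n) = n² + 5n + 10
A and C

Examining each function:
  A. n² + n is O(n²)
  B. n log(n) is O(n log n)
  C. n² + 5n + 10 is O(n²)

Functions A and C both have the same complexity class.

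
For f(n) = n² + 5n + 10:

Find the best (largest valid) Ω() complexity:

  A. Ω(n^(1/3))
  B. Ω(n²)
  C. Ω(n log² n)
B

f(n) = n² + 5n + 10 is Ω(n²).
All listed options are valid Big-Ω bounds (lower bounds),
but Ω(n²) is the tightest (largest valid bound).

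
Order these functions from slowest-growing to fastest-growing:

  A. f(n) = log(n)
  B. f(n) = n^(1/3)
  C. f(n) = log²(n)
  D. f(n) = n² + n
A < C < B < D

Comparing growth rates:
A = log(n) is O(log n)
C = log²(n) is O(log² n)
B = n^(1/3) is O(n^(1/3))
D = n² + n is O(n²)

Therefore, the order from slowest to fastest is: A < C < B < D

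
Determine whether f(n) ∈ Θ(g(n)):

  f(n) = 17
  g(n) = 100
True

f(n) = 17 and g(n) = 100 are both O(1).
Since they have the same asymptotic growth rate, f(n) = Θ(g(n)) is true.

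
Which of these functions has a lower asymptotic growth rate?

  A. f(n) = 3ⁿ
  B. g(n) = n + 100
B

f(n) = 3ⁿ is O(3ⁿ), while g(n) = n + 100 is O(n).
Since O(n) grows slower than O(3ⁿ), g(n) is dominated.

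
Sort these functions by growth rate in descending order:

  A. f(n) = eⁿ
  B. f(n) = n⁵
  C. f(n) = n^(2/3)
A > B > C

Comparing growth rates:
A = eⁿ is O(eⁿ)
B = n⁵ is O(n⁵)
C = n^(2/3) is O(n^(2/3))

Therefore, the order from fastest to slowest is: A > B > C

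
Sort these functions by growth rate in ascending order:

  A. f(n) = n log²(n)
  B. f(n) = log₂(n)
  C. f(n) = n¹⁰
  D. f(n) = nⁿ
B < A < C < D

Comparing growth rates:
B = log₂(n) is O(log n)
A = n log²(n) is O(n log² n)
C = n¹⁰ is O(n¹⁰)
D = nⁿ is O(nⁿ)

Therefore, the order from slowest to fastest is: B < A < C < D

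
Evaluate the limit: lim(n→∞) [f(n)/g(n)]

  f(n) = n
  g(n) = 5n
1/5

Since n and 5n have the same growth rate (O(n)),
the ratio converges to a constant: 1/5.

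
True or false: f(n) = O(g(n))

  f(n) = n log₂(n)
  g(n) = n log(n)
True

f(n) = n log₂(n) and g(n) = n log(n) are both O(n log n).
Big-O permits equal growth rates (f ≤ c·g for some c), so f(n) = O(g(n)) is true.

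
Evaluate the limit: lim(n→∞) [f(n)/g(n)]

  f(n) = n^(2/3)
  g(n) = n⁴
0

Since n^(2/3) (O(n^(2/3))) grows slower than n⁴ (O(n⁴)),
the ratio f(n)/g(n) → 0 as n → ∞.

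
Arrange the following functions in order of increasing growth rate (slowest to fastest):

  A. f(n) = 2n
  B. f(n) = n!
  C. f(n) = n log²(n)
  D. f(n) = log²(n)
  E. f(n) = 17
E < D < A < C < B

Comparing growth rates:
E = 17 is O(1)
D = log²(n) is O(log² n)
A = 2n is O(n)
C = n log²(n) is O(n log² n)
B = n! is O(n!)

Therefore, the order from slowest to fastest is: E < D < A < C < B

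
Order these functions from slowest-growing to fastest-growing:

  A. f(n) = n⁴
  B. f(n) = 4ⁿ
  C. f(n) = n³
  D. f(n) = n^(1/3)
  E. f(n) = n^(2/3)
D < E < C < A < B

Comparing growth rates:
D = n^(1/3) is O(n^(1/3))
E = n^(2/3) is O(n^(2/3))
C = n³ is O(n³)
A = n⁴ is O(n⁴)
B = 4ⁿ is O(4ⁿ)

Therefore, the order from slowest to fastest is: D < E < C < A < B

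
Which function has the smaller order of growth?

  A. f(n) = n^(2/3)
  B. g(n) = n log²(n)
A

f(n) = n^(2/3) is O(n^(2/3)), while g(n) = n log²(n) is O(n log² n).
Since O(n^(2/3)) grows slower than O(n log² n), f(n) is dominated.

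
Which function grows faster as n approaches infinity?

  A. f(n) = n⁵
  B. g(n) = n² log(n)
A

f(n) = n⁵ is O(n⁵), while g(n) = n² log(n) is O(n² log n).
Since O(n⁵) grows faster than O(n² log n), f(n) dominates.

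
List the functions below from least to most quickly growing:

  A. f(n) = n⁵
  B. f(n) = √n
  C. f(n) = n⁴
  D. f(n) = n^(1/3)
D < B < C < A

Comparing growth rates:
D = n^(1/3) is O(n^(1/3))
B = √n is O(√n)
C = n⁴ is O(n⁴)
A = n⁵ is O(n⁵)

Therefore, the order from slowest to fastest is: D < B < C < A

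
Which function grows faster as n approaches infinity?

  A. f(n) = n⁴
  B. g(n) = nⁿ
B

f(n) = n⁴ is O(n⁴), while g(n) = nⁿ is O(nⁿ).
Since O(nⁿ) grows faster than O(n⁴), g(n) dominates.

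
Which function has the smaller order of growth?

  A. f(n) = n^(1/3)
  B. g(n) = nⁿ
A

f(n) = n^(1/3) is O(n^(1/3)), while g(n) = nⁿ is O(nⁿ).
Since O(n^(1/3)) grows slower than O(nⁿ), f(n) is dominated.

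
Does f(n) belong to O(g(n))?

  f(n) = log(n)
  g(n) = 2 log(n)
True

f(n) = log(n) and g(n) = 2 log(n) are both O(log n).
Big-O permits equal growth rates (f ≤ c·g for some c), so f(n) = O(g(n)) is true.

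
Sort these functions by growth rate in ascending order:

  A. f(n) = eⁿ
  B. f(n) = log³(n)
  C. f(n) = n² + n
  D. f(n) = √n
B < D < C < A

Comparing growth rates:
B = log³(n) is O(log³ n)
D = √n is O(√n)
C = n² + n is O(n²)
A = eⁿ is O(eⁿ)

Therefore, the order from slowest to fastest is: B < D < C < A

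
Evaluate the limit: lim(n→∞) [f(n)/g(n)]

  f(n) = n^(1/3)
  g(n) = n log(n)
0

Since n^(1/3) (O(n^(1/3))) grows slower than n log(n) (O(n log n)),
the ratio f(n)/g(n) → 0 as n → ∞.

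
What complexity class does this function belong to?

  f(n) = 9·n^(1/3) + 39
O(n^(1/3))

The dominant term in 9·n^(1/3) + 39 is 9·n^(1/3), which is Θ(n^(1/3)).
Lower-order terms (39) are asymptotically negligible.
Constants are absorbed, so the tightest bound is O(n^(1/3)).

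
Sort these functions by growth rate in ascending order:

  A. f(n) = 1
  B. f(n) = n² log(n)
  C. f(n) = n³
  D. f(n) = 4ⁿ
A < B < C < D

Comparing growth rates:
A = 1 is O(1)
B = n² log(n) is O(n² log n)
C = n³ is O(n³)
D = 4ⁿ is O(4ⁿ)

Therefore, the order from slowest to fastest is: A < B < C < D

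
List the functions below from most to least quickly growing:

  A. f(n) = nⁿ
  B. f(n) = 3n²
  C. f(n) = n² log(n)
A > C > B

Comparing growth rates:
A = nⁿ is O(nⁿ)
C = n² log(n) is O(n² log n)
B = 3n² is O(n²)

Therefore, the order from fastest to slowest is: A > C > B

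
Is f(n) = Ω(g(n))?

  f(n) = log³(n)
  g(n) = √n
False

f(n) = log³(n) is O(log³ n), and g(n) = √n is O(√n).
Since O(log³ n) grows slower than O(√n), f(n) = Ω(g(n)) is false.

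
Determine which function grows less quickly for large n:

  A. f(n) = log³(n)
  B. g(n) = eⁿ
A

f(n) = log³(n) is O(log³ n), while g(n) = eⁿ is O(eⁿ).
Since O(log³ n) grows slower than O(eⁿ), f(n) is dominated.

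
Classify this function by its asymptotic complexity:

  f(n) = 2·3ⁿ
O(3ⁿ)

The dominant term in 2·3ⁿ is 2·3ⁿ, which is Θ(3ⁿ).
Constants are absorbed, so the tightest bound is O(3ⁿ).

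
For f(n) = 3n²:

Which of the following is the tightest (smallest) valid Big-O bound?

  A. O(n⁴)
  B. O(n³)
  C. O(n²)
C

f(n) = 3n² is O(n²).
All listed options are valid Big-O bounds (upper bounds),
but O(n²) is the tightest (smallest valid bound).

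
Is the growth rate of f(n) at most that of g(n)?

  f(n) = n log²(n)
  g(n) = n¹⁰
True

f(n) = n log²(n) is O(n log² n), and g(n) = n¹⁰ is O(n¹⁰).
Since O(n log² n) ⊆ O(n¹⁰) (f grows no faster than g), f(n) = O(g(n)) is true.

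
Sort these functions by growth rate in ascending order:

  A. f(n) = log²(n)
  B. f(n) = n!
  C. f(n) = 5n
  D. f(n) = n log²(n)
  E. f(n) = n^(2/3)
A < E < C < D < B

Comparing growth rates:
A = log²(n) is O(log² n)
E = n^(2/3) is O(n^(2/3))
C = 5n is O(n)
D = n log²(n) is O(n log² n)
B = n! is O(n!)

Therefore, the order from slowest to fastest is: A < E < C < D < B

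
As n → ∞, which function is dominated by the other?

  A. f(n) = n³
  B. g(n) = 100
B

f(n) = n³ is O(n³), while g(n) = 100 is O(1).
Since O(1) grows slower than O(n³), g(n) is dominated.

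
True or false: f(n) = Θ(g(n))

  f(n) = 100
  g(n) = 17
True

f(n) = 100 and g(n) = 17 are both O(1).
Since they have the same asymptotic growth rate, f(n) = Θ(g(n)) is true.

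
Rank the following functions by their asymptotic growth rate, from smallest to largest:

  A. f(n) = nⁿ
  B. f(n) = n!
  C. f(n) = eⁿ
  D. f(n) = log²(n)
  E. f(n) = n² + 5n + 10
D < E < C < B < A

Comparing growth rates:
D = log²(n) is O(log² n)
E = n² + 5n + 10 is O(n²)
C = eⁿ is O(eⁿ)
B = n! is O(n!)
A = nⁿ is O(nⁿ)

Therefore, the order from slowest to fastest is: D < E < C < B < A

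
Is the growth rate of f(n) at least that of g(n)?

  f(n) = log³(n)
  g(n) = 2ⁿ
False

f(n) = log³(n) is O(log³ n), and g(n) = 2ⁿ is O(2ⁿ).
Since O(log³ n) grows slower than O(2ⁿ), f(n) = Ω(g(n)) is false.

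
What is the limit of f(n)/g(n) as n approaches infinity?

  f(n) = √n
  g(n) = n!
0

Since √n (O(√n)) grows slower than n! (O(n!)),
the ratio f(n)/g(n) → 0 as n → ∞.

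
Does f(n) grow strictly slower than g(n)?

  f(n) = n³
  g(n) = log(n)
False

f(n) = n³ is O(n³), and g(n) = log(n) is O(log n).
Since O(n³) grows faster than or equal to O(log n), f(n) = o(g(n)) is false.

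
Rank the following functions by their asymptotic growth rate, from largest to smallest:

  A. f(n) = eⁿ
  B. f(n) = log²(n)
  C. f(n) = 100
A > B > C

Comparing growth rates:
A = eⁿ is O(eⁿ)
B = log²(n) is O(log² n)
C = 100 is O(1)

Therefore, the order from fastest to slowest is: A > B > C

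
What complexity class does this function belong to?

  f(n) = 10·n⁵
O(n⁵)

The dominant term in 10·n⁵ is 10·n⁵, which is Θ(n⁵).
Constants are absorbed, so the tightest bound is O(n⁵).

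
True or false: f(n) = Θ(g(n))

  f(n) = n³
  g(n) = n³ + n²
True

f(n) = n³ and g(n) = n³ + n² are both O(n³).
Since they have the same asymptotic growth rate, f(n) = Θ(g(n)) is true.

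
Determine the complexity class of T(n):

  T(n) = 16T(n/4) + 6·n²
Θ(n² log n)

Master Theorem: a = 16, b = 4, f(n) = 6·n².
Compute the critical exponent d = log₄(16) = 2.
Compare f(n) = Θ(n²) against n^d:
  k = 2 = d, so f(n) = Θ(n^d) — Case 2.
  Work is balanced across levels: T(n) = Θ(n^d log n) = Θ(n² log n).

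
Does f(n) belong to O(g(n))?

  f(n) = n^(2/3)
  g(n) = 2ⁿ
True

f(n) = n^(2/3) is O(n^(2/3)), and g(n) = 2ⁿ is O(2ⁿ).
Since O(n^(2/3)) ⊆ O(2ⁿ) (f grows no faster than g), f(n) = O(g(n)) is true.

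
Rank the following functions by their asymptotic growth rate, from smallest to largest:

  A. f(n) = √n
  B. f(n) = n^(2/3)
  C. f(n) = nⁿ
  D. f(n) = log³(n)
D < A < B < C

Comparing growth rates:
D = log³(n) is O(log³ n)
A = √n is O(√n)
B = n^(2/3) is O(n^(2/3))
C = nⁿ is O(nⁿ)

Therefore, the order from slowest to fastest is: D < A < B < C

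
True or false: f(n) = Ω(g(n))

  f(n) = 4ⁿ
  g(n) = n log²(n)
True

f(n) = 4ⁿ is O(4ⁿ), and g(n) = n log²(n) is O(n log² n).
Since O(4ⁿ) grows at least as fast as O(n log² n), f(n) = Ω(g(n)) is true.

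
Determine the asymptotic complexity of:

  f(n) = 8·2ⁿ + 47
O(2ⁿ)

The dominant term in 8·2ⁿ + 47 is 8·2ⁿ, which is Θ(2ⁿ).
Lower-order terms (47) are asymptotically negligible.
Constants are absorbed, so the tightest bound is O(2ⁿ).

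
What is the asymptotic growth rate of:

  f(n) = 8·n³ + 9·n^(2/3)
Θ(n³)

Order the terms by growth rate: 9·n^(2/3) ≺ 8·n³.
The fastest-growing term 8·n³ dominates as n → ∞; dropping its constant factor gives Θ(n³).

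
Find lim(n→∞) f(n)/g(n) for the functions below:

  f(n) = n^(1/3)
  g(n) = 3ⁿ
0

Since n^(1/3) (O(n^(1/3))) grows slower than 3ⁿ (O(3ⁿ)),
the ratio f(n)/g(n) → 0 as n → ∞.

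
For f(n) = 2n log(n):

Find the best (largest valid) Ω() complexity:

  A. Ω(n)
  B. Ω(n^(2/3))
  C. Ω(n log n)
C

f(n) = 2n log(n) is Ω(n log n).
All listed options are valid Big-Ω bounds (lower bounds),
but Ω(n log n) is the tightest (largest valid bound).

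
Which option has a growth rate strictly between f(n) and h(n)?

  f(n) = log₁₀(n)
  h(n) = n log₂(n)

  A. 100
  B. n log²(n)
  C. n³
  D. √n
D

We need g(n) with log₁₀(n) = o(g(n)) and g(n) = o(n log₂(n)), i.e. O(log n) ≺ g ≺ O(n log n).
Check each option:
  A. 100 — O(1) does not grow strictly faster than f(n)
  B. n log²(n) — O(n log² n) does not grow strictly slower than h(n)
  C. n³ — O(n³) does not grow strictly slower than h(n)
  D. √n — O(√n) is strictly between O(log n) and O(n log n) ✓

Only option D (√n) lies strictly between.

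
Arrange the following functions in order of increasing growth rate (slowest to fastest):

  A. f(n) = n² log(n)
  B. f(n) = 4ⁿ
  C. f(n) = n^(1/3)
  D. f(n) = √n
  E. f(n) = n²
C < D < E < A < B

Comparing growth rates:
C = n^(1/3) is O(n^(1/3))
D = √n is O(√n)
E = n² is O(n²)
A = n² log(n) is O(n² log n)
B = 4ⁿ is O(4ⁿ)

Therefore, the order from slowest to fastest is: C < D < E < A < B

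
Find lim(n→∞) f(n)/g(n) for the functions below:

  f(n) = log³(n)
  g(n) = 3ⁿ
0

Since log³(n) (O(log³ n)) grows slower than 3ⁿ (O(3ⁿ)),
the ratio f(n)/g(n) → 0 as n → ∞.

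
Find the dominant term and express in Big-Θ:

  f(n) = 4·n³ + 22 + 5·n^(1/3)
Θ(n³)

Order the terms by growth rate: 22 ≺ 5·n^(1/3) ≺ 4·n³.
The fastest-growing term 4·n³ dominates as n → ∞; dropping its constant factor gives Θ(n³).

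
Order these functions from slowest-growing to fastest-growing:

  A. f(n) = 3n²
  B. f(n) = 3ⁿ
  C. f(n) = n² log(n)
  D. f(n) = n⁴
A < C < D < B

Comparing growth rates:
A = 3n² is O(n²)
C = n² log(n) is O(n² log n)
D = n⁴ is O(n⁴)
B = 3ⁿ is O(3ⁿ)

Therefore, the order from slowest to fastest is: A < C < D < B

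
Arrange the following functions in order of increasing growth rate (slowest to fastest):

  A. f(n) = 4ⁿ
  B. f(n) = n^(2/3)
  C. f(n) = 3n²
B < C < A

Comparing growth rates:
B = n^(2/3) is O(n^(2/3))
C = 3n² is O(n²)
A = 4ⁿ is O(4ⁿ)

Therefore, the order from slowest to fastest is: B < C < A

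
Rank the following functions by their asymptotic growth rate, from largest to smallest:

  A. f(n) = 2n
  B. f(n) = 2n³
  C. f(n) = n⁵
C > B > A

Comparing growth rates:
C = n⁵ is O(n⁵)
B = 2n³ is O(n³)
A = 2n is O(n)

Therefore, the order from fastest to slowest is: C > B > A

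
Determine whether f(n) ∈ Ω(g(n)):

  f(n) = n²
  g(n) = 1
True

f(n) = n² is O(n²), and g(n) = 1 is O(1).
Since O(n²) grows at least as fast as O(1), f(n) = Ω(g(n)) is true.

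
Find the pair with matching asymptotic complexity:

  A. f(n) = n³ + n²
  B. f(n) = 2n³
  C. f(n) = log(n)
A and B

Examining each function:
  A. n³ + n² is O(n³)
  B. 2n³ is O(n³)
  C. log(n) is O(log n)

Functions A and B both have the same complexity class.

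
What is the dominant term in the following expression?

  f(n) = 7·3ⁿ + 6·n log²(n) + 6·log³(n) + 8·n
7·3ⁿ

Looking at each term:
  - 7·3ⁿ is O(3ⁿ)
  - 6·n log²(n) is O(n log² n)
  - 6·log³(n) is O(log³ n)
  - 8·n is O(n)

The term 7·3ⁿ (O(3ⁿ)) grows fastest and dominates all others.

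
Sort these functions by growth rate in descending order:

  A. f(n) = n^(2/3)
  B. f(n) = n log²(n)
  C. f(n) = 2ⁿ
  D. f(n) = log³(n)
C > B > A > D

Comparing growth rates:
C = 2ⁿ is O(2ⁿ)
B = n log²(n) is O(n log² n)
A = n^(2/3) is O(n^(2/3))
D = log³(n) is O(log³ n)

Therefore, the order from fastest to slowest is: C > B > A > D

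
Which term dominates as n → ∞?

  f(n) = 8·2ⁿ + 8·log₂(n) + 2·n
8·2ⁿ

Looking at each term:
  - 8·2ⁿ is O(2ⁿ)
  - 8·log₂(n) is O(log n)
  - 2·n is O(n)

The term 8·2ⁿ (O(2ⁿ)) grows fastest and dominates all others.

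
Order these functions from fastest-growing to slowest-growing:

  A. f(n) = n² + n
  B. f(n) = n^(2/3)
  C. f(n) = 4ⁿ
C > A > B

Comparing growth rates:
C = 4ⁿ is O(4ⁿ)
A = n² + n is O(n²)
B = n^(2/3) is O(n^(2/3))

Therefore, the order from fastest to slowest is: C > A > B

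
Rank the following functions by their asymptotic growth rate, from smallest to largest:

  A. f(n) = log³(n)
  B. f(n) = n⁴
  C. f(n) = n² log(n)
A < C < B

Comparing growth rates:
A = log³(n) is O(log³ n)
C = n² log(n) is O(n² log n)
B = n⁴ is O(n⁴)

Therefore, the order from slowest to fastest is: A < C < B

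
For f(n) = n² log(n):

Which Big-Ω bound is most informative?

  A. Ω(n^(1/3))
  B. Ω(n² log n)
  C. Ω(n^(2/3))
B

f(n) = n² log(n) is Ω(n² log n).
All listed options are valid Big-Ω bounds (lower bounds),
but Ω(n² log n) is the tightest (largest valid bound).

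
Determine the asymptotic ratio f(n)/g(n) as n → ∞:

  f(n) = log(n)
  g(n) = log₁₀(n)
log(10)

Since log(n) and log₁₀(n) have the same growth rate (O(log n)),
the ratio converges to a constant: log(10).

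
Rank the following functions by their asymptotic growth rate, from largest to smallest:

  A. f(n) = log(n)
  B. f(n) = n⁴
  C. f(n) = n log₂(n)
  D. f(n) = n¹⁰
D > B > C > A

Comparing growth rates:
D = n¹⁰ is O(n¹⁰)
B = n⁴ is O(n⁴)
C = n log₂(n) is O(n log n)
A = log(n) is O(log n)

Therefore, the order from fastest to slowest is: D > B > C > A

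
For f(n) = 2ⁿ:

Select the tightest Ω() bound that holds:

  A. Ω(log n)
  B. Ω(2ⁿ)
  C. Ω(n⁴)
B

f(n) = 2ⁿ is Ω(2ⁿ).
All listed options are valid Big-Ω bounds (lower bounds),
but Ω(2ⁿ) is the tightest (largest valid bound).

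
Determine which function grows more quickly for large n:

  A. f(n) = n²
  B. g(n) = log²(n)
A

f(n) = n² is O(n²), while g(n) = log²(n) is O(log² n).
Since O(n²) grows faster than O(log² n), f(n) dominates.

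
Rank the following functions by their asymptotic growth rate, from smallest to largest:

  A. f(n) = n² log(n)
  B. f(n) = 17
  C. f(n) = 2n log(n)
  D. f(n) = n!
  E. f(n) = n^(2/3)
B < E < C < A < D

Comparing growth rates:
B = 17 is O(1)
E = n^(2/3) is O(n^(2/3))
C = 2n log(n) is O(n log n)
A = n² log(n) is O(n² log n)
D = n! is O(n!)

Therefore, the order from slowest to fastest is: B < E < C < A < D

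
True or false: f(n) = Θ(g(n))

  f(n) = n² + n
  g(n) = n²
True

f(n) = n² + n and g(n) = n² are both O(n²).
Since they have the same asymptotic growth rate, f(n) = Θ(g(n)) is true.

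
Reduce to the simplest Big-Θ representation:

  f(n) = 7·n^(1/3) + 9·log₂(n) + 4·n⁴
Θ(n⁴)

Order the terms by growth rate: 9·log₂(n) ≺ 7·n^(1/3) ≺ 4·n⁴.
The fastest-growing term 4·n⁴ dominates as n → ∞; dropping its constant factor gives Θ(n⁴).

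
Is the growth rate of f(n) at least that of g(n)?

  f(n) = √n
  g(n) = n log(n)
False

f(n) = √n is O(√n), and g(n) = n log(n) is O(n log n).
Since O(√n) grows slower than O(n log n), f(n) = Ω(g(n)) is false.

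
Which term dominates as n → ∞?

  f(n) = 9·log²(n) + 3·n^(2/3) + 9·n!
9·n!

Looking at each term:
  - 9·log²(n) is O(log² n)
  - 3·n^(2/3) is O(n^(2/3))
  - 9·n! is O(n!)

The term 9·n! (O(n!)) grows fastest and dominates all others.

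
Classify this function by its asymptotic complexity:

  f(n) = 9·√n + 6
O(√n)

The dominant term in 9·√n + 6 is 9·√n, which is Θ(√n).
Lower-order terms (6) are asymptotically negligible.
Constants are absorbed, so the tightest bound is O(√n).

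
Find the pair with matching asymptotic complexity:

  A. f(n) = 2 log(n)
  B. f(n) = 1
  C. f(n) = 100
B and C

Examining each function:
  A. 2 log(n) is O(log n)
  B. 1 is O(1)
  C. 100 is O(1)

Functions B and C both have the same complexity class.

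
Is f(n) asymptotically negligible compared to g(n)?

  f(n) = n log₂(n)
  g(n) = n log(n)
False

f(n) = n log₂(n) is O(n log n), and g(n) = n log(n) is O(n log n).
Since they have the same growth rate, f(n) = o(g(n)) is false.
(f = o(g) requires f to grow strictly slower, not equal.)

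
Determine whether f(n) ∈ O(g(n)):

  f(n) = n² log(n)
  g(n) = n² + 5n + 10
False

f(n) = n² log(n) is O(n² log n), and g(n) = n² + 5n + 10 is O(n²).
Since O(n² log n) grows faster than O(n²), f(n) = O(g(n)) is false.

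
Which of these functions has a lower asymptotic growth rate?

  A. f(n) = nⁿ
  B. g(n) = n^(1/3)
B

f(n) = nⁿ is O(nⁿ), while g(n) = n^(1/3) is O(n^(1/3)).
Since O(n^(1/3)) grows slower than O(nⁿ), g(n) is dominated.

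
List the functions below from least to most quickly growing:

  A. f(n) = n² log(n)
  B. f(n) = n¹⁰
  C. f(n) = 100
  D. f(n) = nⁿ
C < A < B < D

Comparing growth rates:
C = 100 is O(1)
A = n² log(n) is O(n² log n)
B = n¹⁰ is O(n¹⁰)
D = nⁿ is O(nⁿ)

Therefore, the order from slowest to fastest is: C < A < B < D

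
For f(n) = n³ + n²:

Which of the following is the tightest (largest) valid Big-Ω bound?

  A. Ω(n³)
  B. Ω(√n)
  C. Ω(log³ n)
A

f(n) = n³ + n² is Ω(n³).
All listed options are valid Big-Ω bounds (lower bounds),
but Ω(n³) is the tightest (largest valid bound).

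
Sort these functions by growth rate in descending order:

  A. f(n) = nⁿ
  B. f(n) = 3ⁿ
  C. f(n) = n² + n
A > B > C

Comparing growth rates:
A = nⁿ is O(nⁿ)
B = 3ⁿ is O(3ⁿ)
C = n² + n is O(n²)

Therefore, the order from fastest to slowest is: A > B > C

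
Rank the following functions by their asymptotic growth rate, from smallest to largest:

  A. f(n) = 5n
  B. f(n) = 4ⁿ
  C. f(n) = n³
A < C < B

Comparing growth rates:
A = 5n is O(n)
C = n³ is O(n³)
B = 4ⁿ is O(4ⁿ)

Therefore, the order from slowest to fastest is: A < C < B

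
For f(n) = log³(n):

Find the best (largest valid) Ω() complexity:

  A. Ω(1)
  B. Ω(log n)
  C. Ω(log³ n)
C

f(n) = log³(n) is Ω(log³ n).
All listed options are valid Big-Ω bounds (lower bounds),
but Ω(log³ n) is the tightest (largest valid bound).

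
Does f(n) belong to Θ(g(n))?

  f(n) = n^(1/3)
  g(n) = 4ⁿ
False

f(n) = n^(1/3) is O(n^(1/3)), and g(n) = 4ⁿ is O(4ⁿ).
Since they have different growth rates, f(n) = Θ(g(n)) is false.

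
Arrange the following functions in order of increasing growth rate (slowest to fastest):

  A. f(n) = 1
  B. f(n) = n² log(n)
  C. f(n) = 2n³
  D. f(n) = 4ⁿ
A < B < C < D

Comparing growth rates:
A = 1 is O(1)
B = n² log(n) is O(n² log n)
C = 2n³ is O(n³)
D = 4ⁿ is O(4ⁿ)

Therefore, the order from slowest to fastest is: A < B < C < D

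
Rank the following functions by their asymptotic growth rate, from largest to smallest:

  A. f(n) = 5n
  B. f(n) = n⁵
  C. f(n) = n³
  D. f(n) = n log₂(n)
B > C > D > A

Comparing growth rates:
B = n⁵ is O(n⁵)
C = n³ is O(n³)
D = n log₂(n) is O(n log n)
A = 5n is O(n)

Therefore, the order from fastest to slowest is: B > C > D > A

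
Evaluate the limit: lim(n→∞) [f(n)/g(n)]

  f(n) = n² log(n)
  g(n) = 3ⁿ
0

Since n² log(n) (O(n² log n)) grows slower than 3ⁿ (O(3ⁿ)),
the ratio f(n)/g(n) → 0 as n → ∞.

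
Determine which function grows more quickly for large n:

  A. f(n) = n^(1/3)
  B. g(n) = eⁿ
B

f(n) = n^(1/3) is O(n^(1/3)), while g(n) = eⁿ is O(eⁿ).
Since O(eⁿ) grows faster than O(n^(1/3)), g(n) dominates.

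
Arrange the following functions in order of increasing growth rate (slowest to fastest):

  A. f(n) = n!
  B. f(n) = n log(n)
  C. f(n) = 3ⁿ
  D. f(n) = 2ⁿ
B < D < C < A

Comparing growth rates:
B = n log(n) is O(n log n)
D = 2ⁿ is O(2ⁿ)
C = 3ⁿ is O(3ⁿ)
A = n! is O(n!)

Therefore, the order from slowest to fastest is: B < D < C < A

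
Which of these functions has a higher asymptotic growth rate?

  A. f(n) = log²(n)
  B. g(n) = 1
A

f(n) = log²(n) is O(log² n), while g(n) = 1 is O(1).
Since O(log² n) grows faster than O(1), f(n) dominates.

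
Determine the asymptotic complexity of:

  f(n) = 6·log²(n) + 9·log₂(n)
O(log² n)

The dominant term in 6·log²(n) + 9·log₂(n) is 6·log²(n), which is Θ(log² n).
Lower-order terms (9·log₂(n)) are asymptotically negligible.
Constants are absorbed, so the tightest bound is O(log² n).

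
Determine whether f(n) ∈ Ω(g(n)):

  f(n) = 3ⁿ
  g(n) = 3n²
True

f(n) = 3ⁿ is O(3ⁿ), and g(n) = 3n² is O(n²).
Since O(3ⁿ) grows at least as fast as O(n²), f(n) = Ω(g(n)) is true.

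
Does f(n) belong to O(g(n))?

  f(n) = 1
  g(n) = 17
True

f(n) = 1 and g(n) = 17 are both O(1).
Big-O permits equal growth rates (f ≤ c·g for some c), so f(n) = O(g(n)) is true.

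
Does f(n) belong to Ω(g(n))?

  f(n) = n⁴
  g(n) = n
True

f(n) = n⁴ is O(n⁴), and g(n) = n is O(n).
Since O(n⁴) grows at least as fast as O(n), f(n) = Ω(g(n)) is true.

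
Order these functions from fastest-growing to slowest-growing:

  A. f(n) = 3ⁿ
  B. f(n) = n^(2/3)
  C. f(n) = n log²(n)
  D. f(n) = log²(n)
A > C > B > D

Comparing growth rates:
A = 3ⁿ is O(3ⁿ)
C = n log²(n) is O(n log² n)
B = n^(2/3) is O(n^(2/3))
D = log²(n) is O(log² n)

Therefore, the order from fastest to slowest is: A > C > B > D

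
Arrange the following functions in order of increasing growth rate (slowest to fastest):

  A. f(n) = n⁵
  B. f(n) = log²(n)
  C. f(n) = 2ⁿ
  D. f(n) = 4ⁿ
B < A < C < D

Comparing growth rates:
B = log²(n) is O(log² n)
A = n⁵ is O(n⁵)
C = 2ⁿ is O(2ⁿ)
D = 4ⁿ is O(4ⁿ)

Therefore, the order from slowest to fastest is: B < A < C < D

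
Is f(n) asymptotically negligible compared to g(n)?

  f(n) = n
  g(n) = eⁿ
True

f(n) = n is O(n), and g(n) = eⁿ is O(eⁿ).
Since O(n) grows strictly slower than O(eⁿ), f(n) = o(g(n)) is true.
This means lim(n→∞) f(n)/g(n) = 0.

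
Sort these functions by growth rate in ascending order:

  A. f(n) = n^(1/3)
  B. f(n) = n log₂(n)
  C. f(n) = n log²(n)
A < B < C

Comparing growth rates:
A = n^(1/3) is O(n^(1/3))
B = n log₂(n) is O(n log n)
C = n log²(n) is O(n log² n)

Therefore, the order from slowest to fastest is: A < B < C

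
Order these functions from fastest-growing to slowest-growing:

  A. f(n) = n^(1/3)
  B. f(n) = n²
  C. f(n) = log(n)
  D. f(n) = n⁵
D > B > A > C

Comparing growth rates:
D = n⁵ is O(n⁵)
B = n² is O(n²)
A = n^(1/3) is O(n^(1/3))
C = log(n) is O(log n)

Therefore, the order from fastest to slowest is: D > B > A > C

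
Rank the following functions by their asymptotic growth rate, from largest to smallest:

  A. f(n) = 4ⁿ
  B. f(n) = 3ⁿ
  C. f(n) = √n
A > B > C

Comparing growth rates:
A = 4ⁿ is O(4ⁿ)
B = 3ⁿ is O(3ⁿ)
C = √n is O(√n)

Therefore, the order from fastest to slowest is: A > B > C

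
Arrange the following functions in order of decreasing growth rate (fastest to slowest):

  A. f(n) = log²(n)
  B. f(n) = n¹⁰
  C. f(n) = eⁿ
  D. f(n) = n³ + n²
C > B > D > A

Comparing growth rates:
C = eⁿ is O(eⁿ)
B = n¹⁰ is O(n¹⁰)
D = n³ + n² is O(n³)
A = log²(n) is O(log² n)

Therefore, the order from fastest to slowest is: C > B > D > A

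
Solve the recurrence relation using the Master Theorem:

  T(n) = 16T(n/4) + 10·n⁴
Θ(n⁴)

Master Theorem: a = 16, b = 4, f(n) = 10·n⁴.
Compute the critical exponent d = log₄(16) = 2.
Compare f(n) = Θ(n⁴) against n^d:
  k = 4 > d = 2, so f(n) = Ω(n^(d+ε)) — Case 3.
  Regularity: a·(n/b)^4/n^4 = a/b^4 = 16/256 < 1 ✓.
  The top-level work dominates: T(n) = Θ(f(n)) = Θ(n⁴).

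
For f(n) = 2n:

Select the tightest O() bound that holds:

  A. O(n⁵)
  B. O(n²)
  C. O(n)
C

f(n) = 2n is O(n).
All listed options are valid Big-O bounds (upper bounds),
but O(n) is the tightest (smallest valid bound).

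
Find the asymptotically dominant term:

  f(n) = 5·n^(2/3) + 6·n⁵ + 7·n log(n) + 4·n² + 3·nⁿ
3·nⁿ

Looking at each term:
  - 5·n^(2/3) is O(n^(2/3))
  - 6·n⁵ is O(n⁵)
  - 7·n log(n) is O(n log n)
  - 4·n² is O(n²)
  - 3·nⁿ is O(nⁿ)

The term 3·nⁿ (O(nⁿ)) grows fastest and dominates all others.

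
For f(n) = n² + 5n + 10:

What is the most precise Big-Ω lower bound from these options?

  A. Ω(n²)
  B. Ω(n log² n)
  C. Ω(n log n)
A

f(n) = n² + 5n + 10 is Ω(n²).
All listed options are valid Big-Ω bounds (lower bounds),
but Ω(n²) is the tightest (largest valid bound).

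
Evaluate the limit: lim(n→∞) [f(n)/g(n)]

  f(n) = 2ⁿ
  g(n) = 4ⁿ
0

Since 2ⁿ (O(2ⁿ)) grows slower than 4ⁿ (O(4ⁿ)),
the ratio f(n)/g(n) → 0 as n → ∞.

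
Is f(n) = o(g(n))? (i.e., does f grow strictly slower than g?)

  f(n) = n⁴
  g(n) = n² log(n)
False

f(n) = n⁴ is O(n⁴), and g(n) = n² log(n) is O(n² log n).
Since O(n⁴) grows faster than or equal to O(n² log n), f(n) = o(g(n)) is false.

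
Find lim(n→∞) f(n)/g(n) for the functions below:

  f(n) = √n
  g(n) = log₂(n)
∞

Since √n (O(√n)) grows faster than log₂(n) (O(log n)),
the ratio f(n)/g(n) → ∞ as n → ∞.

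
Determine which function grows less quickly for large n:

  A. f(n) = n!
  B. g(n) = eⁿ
B

f(n) = n! is O(n!), while g(n) = eⁿ is O(eⁿ).
Since O(eⁿ) grows slower than O(n!), g(n) is dominated.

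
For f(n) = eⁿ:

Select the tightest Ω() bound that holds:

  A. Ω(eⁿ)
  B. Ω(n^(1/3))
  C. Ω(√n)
A

f(n) = eⁿ is Ω(eⁿ).
All listed options are valid Big-Ω bounds (lower bounds),
but Ω(eⁿ) is the tightest (largest valid bound).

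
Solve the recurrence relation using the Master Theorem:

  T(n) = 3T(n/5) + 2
Θ(n^log₅(3))

Master Theorem: a = 3, b = 5, f(n) = 2.
Compute the critical exponent d = log₅(3) = 0.683.
Compare f(n) = Θ(1) against n^d:
  k = 0 < d = 0.683, so f(n) = O(n^(d-ε)) — Case 1.
  The recursion cost dominates: T(n) = Θ(n^d) = Θ(n^log₅(3)).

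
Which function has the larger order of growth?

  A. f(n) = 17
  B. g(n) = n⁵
B

f(n) = 17 is O(1), while g(n) = n⁵ is O(n⁵).
Since O(n⁵) grows faster than O(1), g(n) dominates.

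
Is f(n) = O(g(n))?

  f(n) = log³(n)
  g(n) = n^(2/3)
True

f(n) = log³(n) is O(log³ n), and g(n) = n^(2/3) is O(n^(2/3)).
Since O(log³ n) ⊆ O(n^(2/3)) (f grows no faster than g), f(n) = O(g(n)) is true.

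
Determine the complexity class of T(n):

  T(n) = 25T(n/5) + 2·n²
Θ(n² log n)

Master Theorem: a = 25, b = 5, f(n) = 2·n².
Compute the critical exponent d = log₅(25) = 2.
Compare f(n) = Θ(n²) against n^d:
  k = 2 = d, so f(n) = Θ(n^d) — Case 2.
  Work is balanced across levels: T(n) = Θ(n^d log n) = Θ(n² log n).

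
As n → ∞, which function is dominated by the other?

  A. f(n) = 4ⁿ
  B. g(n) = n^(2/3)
B

f(n) = 4ⁿ is O(4ⁿ), while g(n) = n^(2/3) is O(n^(2/3)).
Since O(n^(2/3)) grows slower than O(4ⁿ), g(n) is dominated.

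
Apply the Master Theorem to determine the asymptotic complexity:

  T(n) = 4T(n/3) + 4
Θ(n^log₃(4))

Master Theorem: a = 4, b = 3, f(n) = 4.
Compute the critical exponent d = log₃(4) = 1.262.
Compare f(n) = Θ(1) against n^d:
  k = 0 < d = 1.262, so f(n) = O(n^(d-ε)) — Case 1.
  The recursion cost dominates: T(n) = Θ(n^d) = Θ(n^log₃(4)).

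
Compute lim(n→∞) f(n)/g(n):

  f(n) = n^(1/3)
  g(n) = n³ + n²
0

Since n^(1/3) (O(n^(1/3))) grows slower than n³ + n² (O(n³)),
the ratio f(n)/g(n) → 0 as n → ∞.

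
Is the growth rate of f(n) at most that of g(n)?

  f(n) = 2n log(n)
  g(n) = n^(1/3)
False

f(n) = 2n log(n) is O(n log n), and g(n) = n^(1/3) is O(n^(1/3)).
Since O(n log n) grows faster than O(n^(1/3)), f(n) = O(g(n)) is false.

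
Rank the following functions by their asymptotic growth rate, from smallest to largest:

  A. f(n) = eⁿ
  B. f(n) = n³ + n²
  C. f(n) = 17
C < B < A

Comparing growth rates:
C = 17 is O(1)
B = n³ + n² is O(n³)
A = eⁿ is O(eⁿ)

Therefore, the order from slowest to fastest is: C < B < A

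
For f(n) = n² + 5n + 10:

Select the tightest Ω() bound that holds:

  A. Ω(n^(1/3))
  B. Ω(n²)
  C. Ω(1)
B

f(n) = n² + 5n + 10 is Ω(n²).
All listed options are valid Big-Ω bounds (lower bounds),
but Ω(n²) is the tightest (largest valid bound).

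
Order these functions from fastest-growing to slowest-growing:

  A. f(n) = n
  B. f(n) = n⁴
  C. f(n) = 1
B > A > C

Comparing growth rates:
B = n⁴ is O(n⁴)
A = n is O(n)
C = 1 is O(1)

Therefore, the order from fastest to slowest is: B > A > C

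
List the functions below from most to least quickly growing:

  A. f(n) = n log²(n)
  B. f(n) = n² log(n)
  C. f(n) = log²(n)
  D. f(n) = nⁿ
D > B > A > C

Comparing growth rates:
D = nⁿ is O(nⁿ)
B = n² log(n) is O(n² log n)
A = n log²(n) is O(n log² n)
C = log²(n) is O(log² n)

Therefore, the order from fastest to slowest is: D > B > A > C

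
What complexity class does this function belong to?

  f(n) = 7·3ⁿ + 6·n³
O(3ⁿ)

The dominant term in 7·3ⁿ + 6·n³ is 7·3ⁿ, which is Θ(3ⁿ).
Lower-order terms (6·n³) are asymptotically negligible.
Constants are absorbed, so the tightest bound is O(3ⁿ).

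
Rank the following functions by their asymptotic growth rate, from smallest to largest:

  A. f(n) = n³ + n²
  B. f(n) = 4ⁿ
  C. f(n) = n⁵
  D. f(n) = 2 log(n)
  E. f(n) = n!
D < A < C < B < E

Comparing growth rates:
D = 2 log(n) is O(log n)
A = n³ + n² is O(n³)
C = n⁵ is O(n⁵)
B = 4ⁿ is O(4ⁿ)
E = n! is O(n!)

Therefore, the order from slowest to fastest is: D < A < C < B < E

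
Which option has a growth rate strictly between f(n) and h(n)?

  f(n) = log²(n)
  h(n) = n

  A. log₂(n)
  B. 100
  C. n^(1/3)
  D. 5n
C

We need g(n) with log²(n) = o(g(n)) and g(n) = o(n), i.e. O(log² n) ≺ g ≺ O(n).
Check each option:
  A. log₂(n) — O(log n) does not grow strictly faster than f(n)
  B. 100 — O(1) does not grow strictly faster than f(n)
  C. n^(1/3) — O(n^(1/3)) is strictly between O(log² n) and O(n) ✓
  D. 5n — O(n) does not grow strictly slower than h(n)

Only option C (n^(1/3)) lies strictly between.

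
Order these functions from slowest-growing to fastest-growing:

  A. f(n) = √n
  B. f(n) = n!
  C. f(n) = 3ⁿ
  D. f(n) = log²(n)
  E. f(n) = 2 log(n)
E < D < A < C < B

Comparing growth rates:
E = 2 log(n) is O(log n)
D = log²(n) is O(log² n)
A = √n is O(√n)
C = 3ⁿ is O(3ⁿ)
B = n! is O(n!)

Therefore, the order from slowest to fastest is: E < D < A < C < B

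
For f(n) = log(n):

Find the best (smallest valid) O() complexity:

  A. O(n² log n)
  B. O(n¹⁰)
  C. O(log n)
C

f(n) = log(n) is O(log n).
All listed options are valid Big-O bounds (upper bounds),
but O(log n) is the tightest (smallest valid bound).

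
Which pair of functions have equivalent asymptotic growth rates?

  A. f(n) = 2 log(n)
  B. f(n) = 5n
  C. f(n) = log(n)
A and C

Examining each function:
  A. 2 log(n) is O(log n)
  B. 5n is O(n)
  C. log(n) is O(log n)

Functions A and C both have the same complexity class.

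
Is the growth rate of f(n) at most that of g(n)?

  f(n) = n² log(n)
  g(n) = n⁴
True

f(n) = n² log(n) is O(n² log n), and g(n) = n⁴ is O(n⁴).
Since O(n² log n) ⊆ O(n⁴) (f grows no faster than g), f(n) = O(g(n)) is true.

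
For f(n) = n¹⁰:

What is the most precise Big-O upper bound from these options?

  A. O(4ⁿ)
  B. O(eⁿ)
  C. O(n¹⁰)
C

f(n) = n¹⁰ is O(n¹⁰).
All listed options are valid Big-O bounds (upper bounds),
but O(n¹⁰) is the tightest (smallest valid bound).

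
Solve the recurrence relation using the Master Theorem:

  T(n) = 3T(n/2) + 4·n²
Θ(n²)

Master Theorem: a = 3, b = 2, f(n) = 4·n².
Compute the critical exponent d = log₂(3) = 1.585.
Compare f(n) = Θ(n²) against n^d:
  k = 2 > d = 1.585, so f(n) = Ω(n^(d+ε)) — Case 3.
  Regularity: a·(n/b)^2/n^2 = a/b^2 = 3/4 < 1 ✓.
  The top-level work dominates: T(n) = Θ(f(n)) = Θ(n²).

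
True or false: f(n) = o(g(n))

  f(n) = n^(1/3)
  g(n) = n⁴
True

f(n) = n^(1/3) is O(n^(1/3)), and g(n) = n⁴ is O(n⁴).
Since O(n^(1/3)) grows strictly slower than O(n⁴), f(n) = o(g(n)) is true.
This means lim(n→∞) f(n)/g(n) = 0.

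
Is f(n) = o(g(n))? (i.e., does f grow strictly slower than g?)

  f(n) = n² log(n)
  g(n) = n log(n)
False

f(n) = n² log(n) is O(n² log n), and g(n) = n log(n) is O(n log n).
Since O(n² log n) grows faster than or equal to O(n log n), f(n) = o(g(n)) is false.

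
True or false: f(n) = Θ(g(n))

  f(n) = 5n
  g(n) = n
True

f(n) = 5n and g(n) = n are both O(n).
Since they have the same asymptotic growth rate, f(n) = Θ(g(n)) is true.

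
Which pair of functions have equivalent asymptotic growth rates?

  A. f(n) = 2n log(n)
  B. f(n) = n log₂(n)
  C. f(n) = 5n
A and B

Examining each function:
  A. 2n log(n) is O(n log n)
  B. n log₂(n) is O(n log n)
  C. 5n is O(n)

Functions A and B both have the same complexity class.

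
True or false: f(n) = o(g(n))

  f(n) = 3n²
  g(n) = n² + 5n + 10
False

f(n) = 3n² is O(n²), and g(n) = n² + 5n + 10 is O(n²).
Since they have the same growth rate, f(n) = o(g(n)) is false.
(f = o(g) requires f to grow strictly slower, not equal.)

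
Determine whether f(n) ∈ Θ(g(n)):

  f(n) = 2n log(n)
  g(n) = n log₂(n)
True

f(n) = 2n log(n) and g(n) = n log₂(n) are both O(n log n).
Since they have the same asymptotic growth rate, f(n) = Θ(g(n)) is true.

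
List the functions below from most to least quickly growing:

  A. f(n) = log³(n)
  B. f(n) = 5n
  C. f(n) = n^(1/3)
B > C > A

Comparing growth rates:
B = 5n is O(n)
C = n^(1/3) is O(n^(1/3))
A = log³(n) is O(log³ n)

Therefore, the order from fastest to slowest is: B > C > A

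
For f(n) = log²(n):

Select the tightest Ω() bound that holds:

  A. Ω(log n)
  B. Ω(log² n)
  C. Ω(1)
B

f(n) = log²(n) is Ω(log² n).
All listed options are valid Big-Ω bounds (lower bounds),
but Ω(log² n) is the tightest (largest valid bound).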